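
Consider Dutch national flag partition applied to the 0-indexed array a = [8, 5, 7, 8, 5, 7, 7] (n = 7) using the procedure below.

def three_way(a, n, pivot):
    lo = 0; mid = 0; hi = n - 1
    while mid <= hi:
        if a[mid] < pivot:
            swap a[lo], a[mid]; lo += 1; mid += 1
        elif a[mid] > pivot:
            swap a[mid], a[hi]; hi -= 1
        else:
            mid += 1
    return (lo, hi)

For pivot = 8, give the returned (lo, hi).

lo=0 mid=0 hi=6
8=8: mid=1
5<8: swap(0,1), lo=1 mid=2 ⇒ [5, 8, 7, 8, 5, 7, 7]
7<8: swap(1,2), lo=2 mid=3 ⇒ [5, 7, 8, 8, 5, 7, 7]
8=8: mid=4
5<8: swap(2,4), lo=3 mid=5 ⇒ [5, 7, 5, 8, 8, 7, 7]
7<8: swap(3,5), lo=4 mid=6 ⇒ [5, 7, 5, 7, 8, 8, 7]
7<8: swap(4,6), lo=5 mid=7 ⇒ [5, 7, 5, 7, 7, 8, 8]
done. lo=5 hi=6; a=[5, 7, 5, 7, 7, 8, 8]

(5, 6)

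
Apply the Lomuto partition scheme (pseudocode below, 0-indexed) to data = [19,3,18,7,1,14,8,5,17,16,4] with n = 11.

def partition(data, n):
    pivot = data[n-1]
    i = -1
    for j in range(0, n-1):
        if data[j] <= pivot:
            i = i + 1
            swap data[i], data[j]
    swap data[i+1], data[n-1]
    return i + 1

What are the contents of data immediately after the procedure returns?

pivot = data[10] = 4; i = -1
j=0: data[0]=19 > 4 → no swap
j=1: data[1]=3 ≤ 4 → i=0, swap data[0],data[1] → [3,19,18,7,1,14,8,5,17,16,4]
j=2: data[2]=18 > 4 → no swap
j=3: data[3]=7 > 4 → no swap
j=4: data[4]=1 ≤ 4 → i=1, swap data[1],data[4] → [3,1,18,7,19,14,8,5,17,16,4]
j=5: data[5]=14 > 4 → no swap
j=6: data[6]=8 > 4 → no swap
j=7: data[7]=5 > 4 → no swap
j=8: data[8]=17 > 4 → no swap
j=9: data[9]=16 > 4 → no swap
final swap data[2],data[10] → [3,1,4,7,19,14,8,5,17,16,18]; return 2

[3,1,4,7,19,14,8,5,17,16,18]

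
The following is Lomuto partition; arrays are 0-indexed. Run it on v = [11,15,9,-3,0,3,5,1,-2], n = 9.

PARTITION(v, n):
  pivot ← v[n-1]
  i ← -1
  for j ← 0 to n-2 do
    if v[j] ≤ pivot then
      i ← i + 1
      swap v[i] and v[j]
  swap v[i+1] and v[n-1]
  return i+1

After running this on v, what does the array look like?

[-3,-2,9,11,0,3,5,1,15]

pivot=-2, i=-1
j=0: 11>-2, skip
j=1: 15>-2, skip
j=2: 9>-2, skip
j=3: -3≤-2, i=0, swap(0,3) ⇒ [-3,15,9,11,0,3,5,1,-2]
j=4: 0>-2, skip
j=5: 3>-2, skip
j=6: 5>-2, skip
j=7: 1>-2, skip
swap(1,8) ⇒ [-3,-2,9,11,0,3,5,1,15]; return 1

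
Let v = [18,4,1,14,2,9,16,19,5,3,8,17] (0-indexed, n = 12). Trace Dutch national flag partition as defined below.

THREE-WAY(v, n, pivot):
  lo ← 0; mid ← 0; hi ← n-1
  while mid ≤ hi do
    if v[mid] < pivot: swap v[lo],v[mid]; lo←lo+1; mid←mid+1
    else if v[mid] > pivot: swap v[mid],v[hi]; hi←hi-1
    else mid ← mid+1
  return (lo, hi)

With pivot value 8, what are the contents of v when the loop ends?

pivot = 8; lo=0, mid=0, hi=11
v[mid]=18>8: swap v[0],v[11]; hi=10 → [17,4,1,14,2,9,16,19,5,3,8,18]
v[mid]=17>8: swap v[0],v[10]; hi=9 → [8,4,1,14,2,9,16,19,5,3,17,18]
v[mid]=8=8: mid=1
v[mid]=4<8: swap v[0],v[1]; lo=1,mid=2 → [4,8,1,14,2,9,16,19,5,3,17,18]
v[mid]=1<8: swap v[1],v[2]; lo=2,mid=3 → [4,1,8,14,2,9,16,19,5,3,17,18]
v[mid]=14>8: swap v[3],v[9]; hi=8 → [4,1,8,3,2,9,16,19,5,14,17,18]
v[mid]=3<8: swap v[2],v[3]; lo=3,mid=4 → [4,1,3,8,2,9,16,19,5,14,17,18]
v[mid]=2<8: swap v[3],v[4]; lo=4,mid=5 → [4,1,3,2,8,9,16,19,5,14,17,18]
v[mid]=9>8: swap v[5],v[8]; hi=7 → [4,1,3,2,8,5,16,19,9,14,17,18]
v[mid]=5<8: swap v[4],v[5]; lo=5,mid=6 → [4,1,3,2,5,8,16,19,9,14,17,18]
v[mid]=16>8: swap v[6],v[7]; hi=6 → [4,1,3,2,5,8,19,16,9,14,17,18]
v[mid]=19>8: swap v[6],v[6]; hi=5 → [4,1,3,2,5,8,19,16,9,14,17,18]
end: lo=5, hi=5; v = [4,1,3,2,5,8,19,16,9,14,17,18]

[4,1,3,2,5,8,19,16,9,14,17,18]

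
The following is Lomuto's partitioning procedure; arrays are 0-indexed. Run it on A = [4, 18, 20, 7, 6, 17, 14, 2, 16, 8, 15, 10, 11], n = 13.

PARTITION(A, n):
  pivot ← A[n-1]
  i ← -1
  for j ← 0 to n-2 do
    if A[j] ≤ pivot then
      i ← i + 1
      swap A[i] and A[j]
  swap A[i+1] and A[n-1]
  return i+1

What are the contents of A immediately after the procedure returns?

pivot = A[12] = 11; i = -1
j=0: A[0]=4 ≤ 11 → i=0, swap A[0],A[0] (no change) → [4, 18, 20, 7, 6, 17, 14, 2, 16, 8, 15, 10, 11]
j=1: A[1]=18 > 11 → no swap
j=2: A[2]=20 > 11 → no swap
j=3: A[3]=7 ≤ 11 → i=1, swap A[1],A[3] → [4, 7, 20, 18, 6, 17, 14, 2, 16, 8, 15, 10, 11]
j=4: A[4]=6 ≤ 11 → i=2, swap A[2],A[4] → [4, 7, 6, 18, 20, 17, 14, 2, 16, 8, 15, 10, 11]
j=5: A[5]=17 > 11 → no swap
j=6: A[6]=14 > 11 → no swap
j=7: A[7]=2 ≤ 11 → i=3, swap A[3],A[7] → [4, 7, 6, 2, 20, 17, 14, 18, 16, 8, 15, 10, 11]
j=8: A[8]=16 > 11 → no swap
j=9: A[9]=8 ≤ 11 → i=4, swap A[4],A[9] → [4, 7, 6, 2, 8, 17, 14, 18, 16, 20, 15, 10, 11]
j=10: A[10]=15 > 11 → no swap
j=11: A[11]=10 ≤ 11 → i=5, swap A[5],A[11] → [4, 7, 6, 2, 8, 10, 14, 18, 16, 20, 15, 17, 11]
final swap A[6],A[12] → [4, 7, 6, 2, 8, 10, 11, 18, 16, 20, 15, 17, 14]; return 6

[4, 7, 6, 2, 8, 10, 11, 18, 16, 20, 15, 17, 14]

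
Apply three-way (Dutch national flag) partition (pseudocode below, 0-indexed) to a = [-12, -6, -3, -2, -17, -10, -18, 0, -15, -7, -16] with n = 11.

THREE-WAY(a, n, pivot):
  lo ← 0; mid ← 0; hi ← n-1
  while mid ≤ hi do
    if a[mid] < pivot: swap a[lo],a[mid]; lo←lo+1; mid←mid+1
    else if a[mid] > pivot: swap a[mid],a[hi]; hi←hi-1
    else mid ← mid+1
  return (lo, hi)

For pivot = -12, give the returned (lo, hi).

lo=0 mid=0 hi=10
-12=-12: mid=1
-6>-12: swap(1,10), hi=9 ⇒ [-12, -16, -3, -2, -17, -10, -18, 0, -15, -7, -6]
-16<-12: swap(0,1), lo=1 mid=2 ⇒ [-16, -12, -3, -2, -17, -10, -18, 0, -15, -7, -6]
-3>-12: swap(2,9), hi=8 ⇒ [-16, -12, -7, -2, -17, -10, -18, 0, -15, -3, -6]
-7>-12: swap(2,8), hi=7 ⇒ [-16, -12, -15, -2, -17, -10, -18, 0, -7, -3, -6]
-15<-12: swap(1,2), lo=2 mid=3 ⇒ [-16, -15, -12, -2, -17, -10, -18, 0, -7, -3, -6]
-2>-12: swap(3,7), hi=6 ⇒ [-16, -15, -12, 0, -17, -10, -18, -2, -7, -3, -6]
0>-12: swap(3,6), hi=5 ⇒ [-16, -15, -12, -18, -17, -10, 0, -2, -7, -3, -6]
-18<-12: swap(2,3), lo=3 mid=4 ⇒ [-16, -15, -18, -12, -17, -10, 0, -2, -7, -3, -6]
-17<-12: swap(3,4), lo=4 mid=5 ⇒ [-16, -15, -18, -17, -12, -10, 0, -2, -7, -3, -6]
-10>-12: swap(5,5), hi=4 ⇒ [-16, -15, -18, -17, -12, -10, 0, -2, -7, -3, -6]
done. lo=4 hi=4; a=[-16, -15, -18, -17, -12, -10, 0, -2, -7, -3, -6]

(4, 4)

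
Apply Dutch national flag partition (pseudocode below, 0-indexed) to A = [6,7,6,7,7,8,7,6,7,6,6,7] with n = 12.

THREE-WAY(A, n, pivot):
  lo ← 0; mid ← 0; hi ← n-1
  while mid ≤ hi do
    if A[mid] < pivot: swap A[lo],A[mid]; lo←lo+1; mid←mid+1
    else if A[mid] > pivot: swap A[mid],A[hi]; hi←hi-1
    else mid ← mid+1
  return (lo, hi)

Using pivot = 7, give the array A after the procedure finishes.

[6,6,6,6,6,7,7,7,7,7,7,8]

lo=0 mid=0 hi=11
6<7: swap(0,0), lo=1 mid=1 ⇒ [6,7,6,7,7,8,7,6,7,6,6,7]
7=7: mid=2
6<7: swap(1,2), lo=2 mid=3 ⇒ [6,6,7,7,7,8,7,6,7,6,6,7]
7=7: mid=4
7=7: mid=5
8>7: swap(5,11), hi=10 ⇒ [6,6,7,7,7,7,7,6,7,6,6,8]
7=7: mid=6
7=7: mid=7
6<7: swap(2,7), lo=3 mid=8 ⇒ [6,6,6,7,7,7,7,7,7,6,6,8]
7=7: mid=9
6<7: swap(3,9), lo=4 mid=10 ⇒ [6,6,6,6,7,7,7,7,7,7,6,8]
6<7: swap(4,10), lo=5 mid=11 ⇒ [6,6,6,6,6,7,7,7,7,7,7,8]
done. lo=5 hi=10; A=[6,6,6,6,6,7,7,7,7,7,7,8]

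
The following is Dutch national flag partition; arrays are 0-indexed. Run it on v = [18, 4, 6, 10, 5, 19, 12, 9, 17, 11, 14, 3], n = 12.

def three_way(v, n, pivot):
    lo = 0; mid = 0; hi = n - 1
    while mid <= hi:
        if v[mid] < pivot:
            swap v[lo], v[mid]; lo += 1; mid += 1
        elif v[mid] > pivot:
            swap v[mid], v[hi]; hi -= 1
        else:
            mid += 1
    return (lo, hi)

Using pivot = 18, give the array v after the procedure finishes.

pivot = 18; lo=0, mid=0, hi=11
v[mid]=18=18: mid=1
v[mid]=4<18: swap v[0],v[1]; lo=1,mid=2 → [4, 18, 6, 10, 5, 19, 12, 9, 17, 11, 14, 3]
v[mid]=6<18: swap v[1],v[2]; lo=2,mid=3 → [4, 6, 18, 10, 5, 19, 12, 9, 17, 11, 14, 3]
v[mid]=10<18: swap v[2],v[3]; lo=3,mid=4 → [4, 6, 10, 18, 5, 19, 12, 9, 17, 11, 14, 3]
v[mid]=5<18: swap v[3],v[4]; lo=4,mid=5 → [4, 6, 10, 5, 18, 19, 12, 9, 17, 11, 14, 3]
v[mid]=19>18: swap v[5],v[11]; hi=10 → [4, 6, 10, 5, 18, 3, 12, 9, 17, 11, 14, 19]
v[mid]=3<18: swap v[4],v[5]; lo=5,mid=6 → [4, 6, 10, 5, 3, 18, 12, 9, 17, 11, 14, 19]
v[mid]=12<18: swap v[5],v[6]; lo=6,mid=7 → [4, 6, 10, 5, 3, 12, 18, 9, 17, 11, 14, 19]
v[mid]=9<18: swap v[6],v[7]; lo=7,mid=8 → [4, 6, 10, 5, 3, 12, 9, 18, 17, 11, 14, 19]
v[mid]=17<18: swap v[7],v[8]; lo=8,mid=9 → [4, 6, 10, 5, 3, 12, 9, 17, 18, 11, 14, 19]
v[mid]=11<18: swap v[8],v[9]; lo=9,mid=10 → [4, 6, 10, 5, 3, 12, 9, 17, 11, 18, 14, 19]
v[mid]=14<18: swap v[9],v[10]; lo=10,mid=11 → [4, 6, 10, 5, 3, 12, 9, 17, 11, 14, 18, 19]
end: lo=10, hi=10; v = [4, 6, 10, 5, 3, 12, 9, 17, 11, 14, 18, 19]

[4, 6, 10, 5, 3, 12, 9, 17, 11, 14, 18, 19]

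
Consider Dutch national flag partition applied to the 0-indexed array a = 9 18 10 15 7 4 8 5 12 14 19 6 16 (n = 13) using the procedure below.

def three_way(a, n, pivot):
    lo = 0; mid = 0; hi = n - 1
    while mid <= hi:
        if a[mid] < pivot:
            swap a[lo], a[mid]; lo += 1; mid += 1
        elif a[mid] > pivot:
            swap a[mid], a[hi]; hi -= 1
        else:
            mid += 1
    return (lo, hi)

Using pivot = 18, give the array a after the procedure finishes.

9 10 15 7 4 8 5 12 14 16 6 18 19

lo=0 mid=0 hi=12
9<18: swap(0,0), lo=1 mid=1 ⇒ 9 18 10 15 7 4 8 5 12 14 19 6 16
18=18: mid=2
10<18: swap(1,2), lo=2 mid=3 ⇒ 9 10 18 15 7 4 8 5 12 14 19 6 16
15<18: swap(2,3), lo=3 mid=4 ⇒ 9 10 15 18 7 4 8 5 12 14 19 6 16
7<18: swap(3,4), lo=4 mid=5 ⇒ 9 10 15 7 18 4 8 5 12 14 19 6 16
4<18: swap(4,5), lo=5 mid=6 ⇒ 9 10 15 7 4 18 8 5 12 14 19 6 16
8<18: swap(5,6), lo=6 mid=7 ⇒ 9 10 15 7 4 8 18 5 12 14 19 6 16
5<18: swap(6,7), lo=7 mid=8 ⇒ 9 10 15 7 4 8 5 18 12 14 19 6 16
12<18: swap(7,8), lo=8 mid=9 ⇒ 9 10 15 7 4 8 5 12 18 14 19 6 16
14<18: swap(8,9), lo=9 mid=10 ⇒ 9 10 15 7 4 8 5 12 14 18 19 6 16
19>18: swap(10,12), hi=11 ⇒ 9 10 15 7 4 8 5 12 14 18 16 6 19
16<18: swap(9,10), lo=10 mid=11 ⇒ 9 10 15 7 4 8 5 12 14 16 18 6 19
6<18: swap(10,11), lo=11 mid=12 ⇒ 9 10 15 7 4 8 5 12 14 16 6 18 19
done. lo=11 hi=11; a=9 10 15 7 4 8 5 12 14 16 6 18 19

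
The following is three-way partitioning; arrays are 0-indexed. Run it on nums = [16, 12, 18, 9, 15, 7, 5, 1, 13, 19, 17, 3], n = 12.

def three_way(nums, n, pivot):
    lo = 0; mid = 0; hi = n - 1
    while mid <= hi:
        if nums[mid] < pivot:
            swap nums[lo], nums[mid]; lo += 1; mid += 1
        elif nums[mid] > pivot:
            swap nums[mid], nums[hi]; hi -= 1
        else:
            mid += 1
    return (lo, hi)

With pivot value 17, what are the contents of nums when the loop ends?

[16, 12, 3, 9, 15, 7, 5, 1, 13, 17, 19, 18]

lo=0 mid=0 hi=11
16<17: swap(0,0), lo=1 mid=1 ⇒ [16, 12, 18, 9, 15, 7, 5, 1, 13, 19, 17, 3]
12<17: swap(1,1), lo=2 mid=2 ⇒ [16, 12, 18, 9, 15, 7, 5, 1, 13, 19, 17, 3]
18>17: swap(2,11), hi=10 ⇒ [16, 12, 3, 9, 15, 7, 5, 1, 13, 19, 17, 18]
3<17: swap(2,2), lo=3 mid=3 ⇒ [16, 12, 3, 9, 15, 7, 5, 1, 13, 19, 17, 18]
9<17: swap(3,3), lo=4 mid=4 ⇒ [16, 12, 3, 9, 15, 7, 5, 1, 13, 19, 17, 18]
15<17: swap(4,4), lo=5 mid=5 ⇒ [16, 12, 3, 9, 15, 7, 5, 1, 13, 19, 17, 18]
7<17: swap(5,5), lo=6 mid=6 ⇒ [16, 12, 3, 9, 15, 7, 5, 1, 13, 19, 17, 18]
5<17: swap(6,6), lo=7 mid=7 ⇒ [16, 12, 3, 9, 15, 7, 5, 1, 13, 19, 17, 18]
1<17: swap(7,7), lo=8 mid=8 ⇒ [16, 12, 3, 9, 15, 7, 5, 1, 13, 19, 17, 18]
13<17: swap(8,8), lo=9 mid=9 ⇒ [16, 12, 3, 9, 15, 7, 5, 1, 13, 19, 17, 18]
19>17: swap(9,10), hi=9 ⇒ [16, 12, 3, 9, 15, 7, 5, 1, 13, 17, 19, 18]
17=17: mid=10
done. lo=9 hi=9; nums=[16, 12, 3, 9, 15, 7, 5, 1, 13, 17, 19, 18]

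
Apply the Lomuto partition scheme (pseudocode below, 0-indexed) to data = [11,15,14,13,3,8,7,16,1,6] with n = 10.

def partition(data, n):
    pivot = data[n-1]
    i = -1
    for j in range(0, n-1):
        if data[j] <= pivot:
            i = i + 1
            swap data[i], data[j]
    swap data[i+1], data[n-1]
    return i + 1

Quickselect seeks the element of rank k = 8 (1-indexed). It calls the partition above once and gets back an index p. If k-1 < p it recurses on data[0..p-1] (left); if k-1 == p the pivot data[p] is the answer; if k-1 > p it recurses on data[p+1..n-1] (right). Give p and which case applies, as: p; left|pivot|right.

2; right

pivot=6, i=-1
j=0: 11>6, skip
j=1: 15>6, skip
j=2: 14>6, skip
j=3: 13>6, skip
j=4: 3≤6, i=0, swap(0,4) ⇒ [3,15,14,13,11,8,7,16,1,6]
j=5: 8>6, skip
j=6: 7>6, skip
j=7: 16>6, skip
j=8: 1≤6, i=1, swap(1,8) ⇒ [3,1,14,13,11,8,7,16,15,6]
swap(2,9) ⇒ [3,1,6,13,11,8,7,16,15,14]; return 2
p = 2; k-1 = 7 > 2 ⇒ right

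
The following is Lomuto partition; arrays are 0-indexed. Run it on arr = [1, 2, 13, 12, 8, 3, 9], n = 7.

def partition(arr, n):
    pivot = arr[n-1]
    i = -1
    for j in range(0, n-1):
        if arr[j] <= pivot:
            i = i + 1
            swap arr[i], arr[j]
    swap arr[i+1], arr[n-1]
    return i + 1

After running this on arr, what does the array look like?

[1, 2, 8, 3, 9, 12, 13]

pivot = arr[6] = 9; i = -1
j=0: arr[0]=1 ≤ 9 → i=0, swap arr[0],arr[0] (no change) → [1, 2, 13, 12, 8, 3, 9]
j=1: arr[1]=2 ≤ 9 → i=1, swap arr[1],arr[1] (no change) → [1, 2, 13, 12, 8, 3, 9]
j=2: arr[2]=13 > 9 → no swap
j=3: arr[3]=12 > 9 → no swap
j=4: arr[4]=8 ≤ 9 → i=2, swap arr[2],arr[4] → [1, 2, 8, 12, 13, 3, 9]
j=5: arr[5]=3 ≤ 9 → i=3, swap arr[3],arr[5] → [1, 2, 8, 3, 13, 12, 9]
final swap arr[4],arr[6] → [1, 2, 8, 3, 9, 12, 13]; return 4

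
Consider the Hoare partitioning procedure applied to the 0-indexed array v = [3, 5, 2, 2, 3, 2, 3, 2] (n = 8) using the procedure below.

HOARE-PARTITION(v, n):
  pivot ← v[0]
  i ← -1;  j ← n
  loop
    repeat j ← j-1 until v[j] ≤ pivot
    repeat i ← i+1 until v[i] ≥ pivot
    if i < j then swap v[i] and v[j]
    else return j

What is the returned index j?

4

pivot = v[0] = 3; i = -1, j = 8
j→7 (v[7]=2≤3), i→0 (v[0]=3≥3); i<j, swap → [2, 5, 2, 2, 3, 2, 3, 3]
j→6 (v[6]=3≤3), i→1 (v[1]=5≥3); i<j, swap → [2, 3, 2, 2, 3, 2, 5, 3]
j→5 (v[5]=2≤3), i→4 (v[4]=3≥3); i<j, swap → [2, 3, 2, 2, 2, 3, 5, 3]
j→4, i→5; i≥j, return j=4. v = [2, 3, 2, 2, 2, 3, 5, 3]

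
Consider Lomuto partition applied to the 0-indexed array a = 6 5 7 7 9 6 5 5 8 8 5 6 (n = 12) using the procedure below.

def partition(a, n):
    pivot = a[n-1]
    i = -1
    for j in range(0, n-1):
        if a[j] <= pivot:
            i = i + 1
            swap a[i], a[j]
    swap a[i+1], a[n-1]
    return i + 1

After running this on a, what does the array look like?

pivot = a[11] = 6; i = -1
j=0: a[0]=6 ≤ 6 → i=0, swap a[0],a[0] (no change) → 6 5 7 7 9 6 5 5 8 8 5 6
j=1: a[1]=5 ≤ 6 → i=1, swap a[1],a[1] (no change) → 6 5 7 7 9 6 5 5 8 8 5 6
j=2: a[2]=7 > 6 → no swap
j=3: a[3]=7 > 6 → no swap
j=4: a[4]=9 > 6 → no swap
j=5: a[5]=6 ≤ 6 → i=2, swap a[2],a[5] → 6 5 6 7 9 7 5 5 8 8 5 6
j=6: a[6]=5 ≤ 6 → i=3, swap a[3],a[6] → 6 5 6 5 9 7 7 5 8 8 5 6
j=7: a[7]=5 ≤ 6 → i=4, swap a[4],a[7] → 6 5 6 5 5 7 7 9 8 8 5 6
j=8: a[8]=8 > 6 → no swap
j=9: a[9]=8 > 6 → no swap
j=10: a[10]=5 ≤ 6 → i=5, swap a[5],a[10] → 6 5 6 5 5 5 7 9 8 8 7 6
final swap a[6],a[11] → 6 5 6 5 5 5 6 9 8 8 7 7; return 6

6 5 6 5 5 5 6 9 8 8 7 7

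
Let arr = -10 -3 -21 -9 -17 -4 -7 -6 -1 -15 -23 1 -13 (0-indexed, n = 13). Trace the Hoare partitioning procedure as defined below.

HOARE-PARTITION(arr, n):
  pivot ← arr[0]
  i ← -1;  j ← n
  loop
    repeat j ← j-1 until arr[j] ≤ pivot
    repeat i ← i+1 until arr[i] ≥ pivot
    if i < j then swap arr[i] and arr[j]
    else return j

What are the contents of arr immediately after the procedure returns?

pivot=-10
j stops at 12 (-13), i stops at 0 (-10); swap ⇒ -13 -3 -21 -9 -17 -4 -7 -6 -1 -15 -23 1 -10
j stops at 10 (-23), i stops at 1 (-3); swap ⇒ -13 -23 -21 -9 -17 -4 -7 -6 -1 -15 -3 1 -10
j stops at 9 (-15), i stops at 3 (-9); swap ⇒ -13 -23 -21 -15 -17 -4 -7 -6 -1 -9 -3 1 -10
j stops at 4, i stops at 5; i≥j ⇒ return 4. arr=-13 -23 -21 -15 -17 -4 -7 -6 -1 -9 -3 1 -10

-13 -23 -21 -15 -17 -4 -7 -6 -1 -9 -3 1 -10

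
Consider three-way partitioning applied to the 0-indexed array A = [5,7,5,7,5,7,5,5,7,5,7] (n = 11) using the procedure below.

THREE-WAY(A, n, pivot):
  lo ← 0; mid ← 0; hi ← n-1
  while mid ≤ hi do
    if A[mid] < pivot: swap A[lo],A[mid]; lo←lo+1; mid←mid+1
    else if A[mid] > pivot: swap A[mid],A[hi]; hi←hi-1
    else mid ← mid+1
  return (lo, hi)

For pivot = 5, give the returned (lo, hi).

(0, 5)

pivot = 5; lo=0, mid=0, hi=10
A[mid]=5=5: mid=1
A[mid]=7>5: swap A[1],A[10]; hi=9 → [5,7,5,7,5,7,5,5,7,5,7]
A[mid]=7>5: swap A[1],A[9]; hi=8 → [5,5,5,7,5,7,5,5,7,7,7]
A[mid]=5=5: mid=2
A[mid]=5=5: mid=3
A[mid]=7>5: swap A[3],A[8]; hi=7 → [5,5,5,7,5,7,5,5,7,7,7]
A[mid]=7>5: swap A[3],A[7]; hi=6 → [5,5,5,5,5,7,5,7,7,7,7]
A[mid]=5=5: mid=4
A[mid]=5=5: mid=5
A[mid]=7>5: swap A[5],A[6]; hi=5 → [5,5,5,5,5,5,7,7,7,7,7]
A[mid]=5=5: mid=6
end: lo=0, hi=5; A = [5,5,5,5,5,5,7,7,7,7,7]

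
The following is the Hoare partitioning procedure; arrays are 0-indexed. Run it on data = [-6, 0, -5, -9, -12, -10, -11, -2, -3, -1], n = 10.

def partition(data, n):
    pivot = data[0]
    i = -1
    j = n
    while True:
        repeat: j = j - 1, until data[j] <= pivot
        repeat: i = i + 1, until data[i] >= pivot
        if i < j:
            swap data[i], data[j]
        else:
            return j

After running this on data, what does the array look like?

[-11, -10, -12, -9, -5, 0, -6, -2, -3, -1]

pivot=-6
j stops at 6 (-11), i stops at 0 (-6); swap ⇒ [-11, 0, -5, -9, -12, -10, -6, -2, -3, -1]
j stops at 5 (-10), i stops at 1 (0); swap ⇒ [-11, -10, -5, -9, -12, 0, -6, -2, -3, -1]
j stops at 4 (-12), i stops at 2 (-5); swap ⇒ [-11, -10, -12, -9, -5, 0, -6, -2, -3, -1]
j stops at 3, i stops at 4; i≥j ⇒ return 3. data=[-11, -10, -12, -9, -5, 0, -6, -2, -3, -1]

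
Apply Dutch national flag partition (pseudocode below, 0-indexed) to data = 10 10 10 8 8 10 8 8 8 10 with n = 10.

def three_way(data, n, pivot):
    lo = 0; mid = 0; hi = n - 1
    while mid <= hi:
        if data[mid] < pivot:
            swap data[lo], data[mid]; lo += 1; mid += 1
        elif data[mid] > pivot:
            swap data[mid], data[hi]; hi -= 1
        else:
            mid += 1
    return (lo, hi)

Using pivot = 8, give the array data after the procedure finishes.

8 8 8 8 8 10 10 10 10 10

pivot = 8; lo=0, mid=0, hi=9
data[mid]=10>8: swap data[0],data[9]; hi=8 → 10 10 10 8 8 10 8 8 8 10
data[mid]=10>8: swap data[0],data[8]; hi=7 → 8 10 10 8 8 10 8 8 10 10
data[mid]=8=8: mid=1
data[mid]=10>8: swap data[1],data[7]; hi=6 → 8 8 10 8 8 10 8 10 10 10
data[mid]=8=8: mid=2
data[mid]=10>8: swap data[2],data[6]; hi=5 → 8 8 8 8 8 10 10 10 10 10
data[mid]=8=8: mid=3
data[mid]=8=8: mid=4
data[mid]=8=8: mid=5
data[mid]=10>8: swap data[5],data[5]; hi=4 → 8 8 8 8 8 10 10 10 10 10
end: lo=0, hi=4; data = 8 8 8 8 8 10 10 10 10 10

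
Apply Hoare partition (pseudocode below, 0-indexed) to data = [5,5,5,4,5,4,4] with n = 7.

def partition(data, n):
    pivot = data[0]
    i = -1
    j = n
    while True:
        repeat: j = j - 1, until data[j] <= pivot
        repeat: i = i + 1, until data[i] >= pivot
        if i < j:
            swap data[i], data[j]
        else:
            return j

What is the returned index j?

3

pivot = data[0] = 5; i = -1, j = 7
j→6 (data[6]=4≤5), i→0 (data[0]=5≥5); i<j, swap → [4,5,5,4,5,4,5]
j→5 (data[5]=4≤5), i→1 (data[1]=5≥5); i<j, swap → [4,4,5,4,5,5,5]
j→4 (data[4]=5≤5), i→2 (data[2]=5≥5); i<j, swap → [4,4,5,4,5,5,5]
j→3, i→4; i≥j, return j=3. data = [4,4,5,4,5,5,5]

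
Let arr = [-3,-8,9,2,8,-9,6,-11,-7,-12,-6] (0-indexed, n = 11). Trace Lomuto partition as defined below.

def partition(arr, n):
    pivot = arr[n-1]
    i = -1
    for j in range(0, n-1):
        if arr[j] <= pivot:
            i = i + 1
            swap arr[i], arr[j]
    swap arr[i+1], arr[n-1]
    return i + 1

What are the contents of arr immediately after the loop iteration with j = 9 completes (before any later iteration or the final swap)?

[-8,-9,-11,-7,-12,-3,6,9,2,8,-6]

pivot=-6, i=-1
j=0: -3>-6, skip
j=1: -8≤-6, i=0, swap(0,1) ⇒ [-8,-3,9,2,8,-9,6,-11,-7,-12,-6]
j=2: 9>-6, skip
j=3: 2>-6, skip
j=4: 8>-6, skip
j=5: -9≤-6, i=1, swap(1,5) ⇒ [-8,-9,9,2,8,-3,6,-11,-7,-12,-6]
j=6: 6>-6, skip
j=7: -11≤-6, i=2, swap(2,7) ⇒ [-8,-9,-11,2,8,-3,6,9,-7,-12,-6]
j=8: -7≤-6, i=3, swap(3,8) ⇒ [-8,-9,-11,-7,8,-3,6,9,2,-12,-6]
j=9: -12≤-6, i=4, swap(4,9) ⇒ [-8,-9,-11,-7,-12,-3,6,9,2,8,-6]
(after j=9) arr = [-8,-9,-11,-7,-12,-3,6,9,2,8,-6]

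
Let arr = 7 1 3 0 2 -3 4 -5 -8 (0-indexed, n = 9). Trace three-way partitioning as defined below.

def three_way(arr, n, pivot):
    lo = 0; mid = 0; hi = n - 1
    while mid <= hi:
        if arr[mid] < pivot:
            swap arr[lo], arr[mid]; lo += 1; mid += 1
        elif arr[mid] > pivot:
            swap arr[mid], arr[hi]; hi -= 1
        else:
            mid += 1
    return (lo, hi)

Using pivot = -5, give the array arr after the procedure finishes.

lo=0 mid=0 hi=8
7>-5: swap(0,8), hi=7 ⇒ -8 1 3 0 2 -3 4 -5 7
-8<-5: swap(0,0), lo=1 mid=1 ⇒ -8 1 3 0 2 -3 4 -5 7
1>-5: swap(1,7), hi=6 ⇒ -8 -5 3 0 2 -3 4 1 7
-5=-5: mid=2
3>-5: swap(2,6), hi=5 ⇒ -8 -5 4 0 2 -3 3 1 7
4>-5: swap(2,5), hi=4 ⇒ -8 -5 -3 0 2 4 3 1 7
-3>-5: swap(2,4), hi=3 ⇒ -8 -5 2 0 -3 4 3 1 7
2>-5: swap(2,3), hi=2 ⇒ -8 -5 0 2 -3 4 3 1 7
0>-5: swap(2,2), hi=1 ⇒ -8 -5 0 2 -3 4 3 1 7
done. lo=1 hi=1; arr=-8 -5 0 2 -3 4 3 1 7

-8 -5 0 2 -3 4 3 1 7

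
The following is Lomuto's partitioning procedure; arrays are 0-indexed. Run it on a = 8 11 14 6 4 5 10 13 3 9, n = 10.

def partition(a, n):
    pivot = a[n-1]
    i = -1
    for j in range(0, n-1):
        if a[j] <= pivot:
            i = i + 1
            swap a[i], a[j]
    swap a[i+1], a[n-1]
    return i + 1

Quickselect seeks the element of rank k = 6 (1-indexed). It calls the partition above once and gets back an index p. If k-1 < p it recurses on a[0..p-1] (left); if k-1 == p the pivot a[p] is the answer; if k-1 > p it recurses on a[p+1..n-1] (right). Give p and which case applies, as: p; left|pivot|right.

5; pivot

pivot = a[9] = 9; i = -1
j=0: a[0]=8 ≤ 9 → i=0, swap a[0],a[0] (no change) → 8 11 14 6 4 5 10 13 3 9
j=1: a[1]=11 > 9 → no swap
j=2: a[2]=14 > 9 → no swap
j=3: a[3]=6 ≤ 9 → i=1, swap a[1],a[3] → 8 6 14 11 4 5 10 13 3 9
j=4: a[4]=4 ≤ 9 → i=2, swap a[2],a[4] → 8 6 4 11 14 5 10 13 3 9
j=5: a[5]=5 ≤ 9 → i=3, swap a[3],a[5] → 8 6 4 5 14 11 10 13 3 9
j=6: a[6]=10 > 9 → no swap
j=7: a[7]=13 > 9 → no swap
j=8: a[8]=3 ≤ 9 → i=4, swap a[4],a[8] → 8 6 4 5 3 11 10 13 14 9
final swap a[5],a[9] → 8 6 4 5 3 9 10 13 14 11; return 5
p = 5; k-1 = 5 == 5 ⇒ pivot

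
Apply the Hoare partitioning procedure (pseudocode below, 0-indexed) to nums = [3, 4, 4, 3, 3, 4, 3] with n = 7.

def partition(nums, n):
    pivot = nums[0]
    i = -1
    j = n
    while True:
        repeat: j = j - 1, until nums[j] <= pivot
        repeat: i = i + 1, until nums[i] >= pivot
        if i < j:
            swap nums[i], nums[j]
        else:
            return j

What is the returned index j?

pivot = nums[0] = 3; i = -1, j = 7
j→6 (nums[6]=3≤3), i→0 (nums[0]=3≥3); i<j, swap → [3, 4, 4, 3, 3, 4, 3]
j→4 (nums[4]=3≤3), i→1 (nums[1]=4≥3); i<j, swap → [3, 3, 4, 3, 4, 4, 3]
j→3 (nums[3]=3≤3), i→2 (nums[2]=4≥3); i<j, swap → [3, 3, 3, 4, 4, 4, 3]
j→2, i→3; i≥j, return j=2. nums = [3, 3, 3, 4, 4, 4, 3]

2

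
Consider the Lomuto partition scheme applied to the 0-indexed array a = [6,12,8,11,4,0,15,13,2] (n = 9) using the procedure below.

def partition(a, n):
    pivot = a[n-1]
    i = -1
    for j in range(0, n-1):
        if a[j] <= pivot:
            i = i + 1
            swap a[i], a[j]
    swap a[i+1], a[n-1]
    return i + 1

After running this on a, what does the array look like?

pivot = a[8] = 2; i = -1
j=0: a[0]=6 > 2 → no swap
j=1: a[1]=12 > 2 → no swap
j=2: a[2]=8 > 2 → no swap
j=3: a[3]=11 > 2 → no swap
j=4: a[4]=4 > 2 → no swap
j=5: a[5]=0 ≤ 2 → i=0, swap a[0],a[5] → [0,12,8,11,4,6,15,13,2]
j=6: a[6]=15 > 2 → no swap
j=7: a[7]=13 > 2 → no swap
final swap a[1],a[8] → [0,2,8,11,4,6,15,13,12]; return 1

[0,2,8,11,4,6,15,13,12]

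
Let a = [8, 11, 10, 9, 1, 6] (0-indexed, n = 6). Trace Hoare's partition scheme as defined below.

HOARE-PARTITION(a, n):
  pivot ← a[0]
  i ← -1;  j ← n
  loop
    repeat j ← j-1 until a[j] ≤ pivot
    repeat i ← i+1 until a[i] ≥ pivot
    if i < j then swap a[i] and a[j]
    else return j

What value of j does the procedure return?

pivot = a[0] = 8; i = -1, j = 6
j→5 (a[5]=6≤8), i→0 (a[0]=8≥8); i<j, swap → [6, 11, 10, 9, 1, 8]
j→4 (a[4]=1≤8), i→1 (a[1]=11≥8); i<j, swap → [6, 1, 10, 9, 11, 8]
j→1, i→2; i≥j, return j=1. a = [6, 1, 10, 9, 11, 8]

1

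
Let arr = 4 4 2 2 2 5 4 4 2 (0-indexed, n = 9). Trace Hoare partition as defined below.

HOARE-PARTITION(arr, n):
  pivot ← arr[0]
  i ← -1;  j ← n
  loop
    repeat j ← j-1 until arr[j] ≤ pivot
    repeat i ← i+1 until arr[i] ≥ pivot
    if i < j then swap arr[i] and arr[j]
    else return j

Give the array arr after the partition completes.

pivot=4
j stops at 8 (2), i stops at 0 (4); swap ⇒ 2 4 2 2 2 5 4 4 4
j stops at 7 (4), i stops at 1 (4); swap ⇒ 2 4 2 2 2 5 4 4 4
j stops at 6 (4), i stops at 5 (5); swap ⇒ 2 4 2 2 2 4 5 4 4
j stops at 5, i stops at 6; i≥j ⇒ return 5. arr=2 4 2 2 2 4 5 4 4

2 4 2 2 2 4 5 4 4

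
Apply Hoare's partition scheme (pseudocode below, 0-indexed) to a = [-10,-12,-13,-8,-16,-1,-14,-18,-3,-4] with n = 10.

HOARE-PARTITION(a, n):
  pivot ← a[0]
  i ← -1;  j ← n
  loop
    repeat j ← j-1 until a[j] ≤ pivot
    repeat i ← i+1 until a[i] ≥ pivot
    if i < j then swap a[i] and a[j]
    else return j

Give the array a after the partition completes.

[-18,-12,-13,-14,-16,-1,-8,-10,-3,-4]

pivot = a[0] = -10; i = -1, j = 10
j→7 (a[7]=-18≤-10), i→0 (a[0]=-10≥-10); i<j, swap → [-18,-12,-13,-8,-16,-1,-14,-10,-3,-4]
j→6 (a[6]=-14≤-10), i→3 (a[3]=-8≥-10); i<j, swap → [-18,-12,-13,-14,-16,-1,-8,-10,-3,-4]
j→4, i→5; i≥j, return j=4. a = [-18,-12,-13,-14,-16,-1,-8,-10,-3,-4]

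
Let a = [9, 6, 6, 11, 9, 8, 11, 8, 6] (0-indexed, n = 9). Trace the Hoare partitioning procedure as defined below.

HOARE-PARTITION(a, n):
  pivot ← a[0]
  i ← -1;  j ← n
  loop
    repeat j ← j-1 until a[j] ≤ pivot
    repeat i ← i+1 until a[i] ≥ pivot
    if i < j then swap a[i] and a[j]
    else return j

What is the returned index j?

pivot = a[0] = 9; i = -1, j = 9
j→8 (a[8]=6≤9), i→0 (a[0]=9≥9); i<j, swap → [6, 6, 6, 11, 9, 8, 11, 8, 9]
j→7 (a[7]=8≤9), i→3 (a[3]=11≥9); i<j, swap → [6, 6, 6, 8, 9, 8, 11, 11, 9]
j→5 (a[5]=8≤9), i→4 (a[4]=9≥9); i<j, swap → [6, 6, 6, 8, 8, 9, 11, 11, 9]
j→4, i→5; i≥j, return j=4. a = [6, 6, 6, 8, 8, 9, 11, 11, 9]

4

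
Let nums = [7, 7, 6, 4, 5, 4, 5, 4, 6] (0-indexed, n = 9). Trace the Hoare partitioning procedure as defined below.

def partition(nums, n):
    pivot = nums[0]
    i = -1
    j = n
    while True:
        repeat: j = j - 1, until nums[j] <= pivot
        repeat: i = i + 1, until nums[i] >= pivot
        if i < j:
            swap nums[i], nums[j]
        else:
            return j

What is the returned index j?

6

pivot = nums[0] = 7; i = -1, j = 9
j→8 (nums[8]=6≤7), i→0 (nums[0]=7≥7); i<j, swap → [6, 7, 6, 4, 5, 4, 5, 4, 7]
j→7 (nums[7]=4≤7), i→1 (nums[1]=7≥7); i<j, swap → [6, 4, 6, 4, 5, 4, 5, 7, 7]
j→6, i→7; i≥j, return j=6. nums = [6, 4, 6, 4, 5, 4, 5, 7, 7]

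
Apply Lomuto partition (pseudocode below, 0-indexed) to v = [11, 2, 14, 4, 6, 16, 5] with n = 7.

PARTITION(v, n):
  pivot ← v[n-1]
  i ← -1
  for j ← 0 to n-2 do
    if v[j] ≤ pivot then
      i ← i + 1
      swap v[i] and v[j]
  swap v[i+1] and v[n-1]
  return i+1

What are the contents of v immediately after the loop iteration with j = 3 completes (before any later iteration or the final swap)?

[2, 4, 14, 11, 6, 16, 5]

pivot=5, i=-1
j=0: 11>5, skip
j=1: 2≤5, i=0, swap(0,1) ⇒ [2, 11, 14, 4, 6, 16, 5]
j=2: 14>5, skip
j=3: 4≤5, i=1, swap(1,3) ⇒ [2, 4, 14, 11, 6, 16, 5]
(after j=3) v = [2, 4, 14, 11, 6, 16, 5]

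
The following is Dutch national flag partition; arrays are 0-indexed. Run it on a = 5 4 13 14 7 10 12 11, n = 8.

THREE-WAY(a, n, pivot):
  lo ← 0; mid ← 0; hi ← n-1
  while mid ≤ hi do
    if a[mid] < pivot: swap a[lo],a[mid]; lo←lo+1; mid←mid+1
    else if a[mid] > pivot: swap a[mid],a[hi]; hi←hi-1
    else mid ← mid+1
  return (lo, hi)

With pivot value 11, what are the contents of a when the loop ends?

lo=0 mid=0 hi=7
5<11: swap(0,0), lo=1 mid=1 ⇒ 5 4 13 14 7 10 12 11
4<11: swap(1,1), lo=2 mid=2 ⇒ 5 4 13 14 7 10 12 11
13>11: swap(2,7), hi=6 ⇒ 5 4 11 14 7 10 12 13
11=11: mid=3
14>11: swap(3,6), hi=5 ⇒ 5 4 11 12 7 10 14 13
12>11: swap(3,5), hi=4 ⇒ 5 4 11 10 7 12 14 13
10<11: swap(2,3), lo=3 mid=4 ⇒ 5 4 10 11 7 12 14 13
7<11: swap(3,4), lo=4 mid=5 ⇒ 5 4 10 7 11 12 14 13
done. lo=4 hi=4; a=5 4 10 7 11 12 14 13

5 4 10 7 11 12 14 13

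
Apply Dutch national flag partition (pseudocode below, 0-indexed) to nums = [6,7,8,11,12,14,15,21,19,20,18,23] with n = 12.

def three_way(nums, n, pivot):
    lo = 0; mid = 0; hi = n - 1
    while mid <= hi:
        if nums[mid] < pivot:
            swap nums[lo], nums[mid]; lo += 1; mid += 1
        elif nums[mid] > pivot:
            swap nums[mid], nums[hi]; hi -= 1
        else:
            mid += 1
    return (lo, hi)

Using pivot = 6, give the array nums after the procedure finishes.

[6,8,11,12,14,15,21,19,20,18,23,7]

lo=0 mid=0 hi=11
6=6: mid=1
7>6: swap(1,11), hi=10 ⇒ [6,23,8,11,12,14,15,21,19,20,18,7]
23>6: swap(1,10), hi=9 ⇒ [6,18,8,11,12,14,15,21,19,20,23,7]
18>6: swap(1,9), hi=8 ⇒ [6,20,8,11,12,14,15,21,19,18,23,7]
20>6: swap(1,8), hi=7 ⇒ [6,19,8,11,12,14,15,21,20,18,23,7]
19>6: swap(1,7), hi=6 ⇒ [6,21,8,11,12,14,15,19,20,18,23,7]
21>6: swap(1,6), hi=5 ⇒ [6,15,8,11,12,14,21,19,20,18,23,7]
15>6: swap(1,5), hi=4 ⇒ [6,14,8,11,12,15,21,19,20,18,23,7]
14>6: swap(1,4), hi=3 ⇒ [6,12,8,11,14,15,21,19,20,18,23,7]
12>6: swap(1,3), hi=2 ⇒ [6,11,8,12,14,15,21,19,20,18,23,7]
11>6: swap(1,2), hi=1 ⇒ [6,8,11,12,14,15,21,19,20,18,23,7]
8>6: swap(1,1), hi=0 ⇒ [6,8,11,12,14,15,21,19,20,18,23,7]
done. lo=0 hi=0; nums=[6,8,11,12,14,15,21,19,20,18,23,7]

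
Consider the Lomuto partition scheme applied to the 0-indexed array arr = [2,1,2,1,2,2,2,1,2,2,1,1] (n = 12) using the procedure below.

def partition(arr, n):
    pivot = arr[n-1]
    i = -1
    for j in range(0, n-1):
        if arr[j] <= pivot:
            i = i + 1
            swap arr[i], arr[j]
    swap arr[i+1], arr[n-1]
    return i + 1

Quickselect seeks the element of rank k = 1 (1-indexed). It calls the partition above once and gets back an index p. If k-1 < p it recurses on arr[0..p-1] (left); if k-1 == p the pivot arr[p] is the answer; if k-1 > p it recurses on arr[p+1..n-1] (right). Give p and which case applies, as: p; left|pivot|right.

pivot = arr[11] = 1; i = -1
j=0: arr[0]=2 > 1 → no swap
j=1: arr[1]=1 ≤ 1 → i=0, swap arr[0],arr[1] → [1,2,2,1,2,2,2,1,2,2,1,1]
j=2: arr[2]=2 > 1 → no swap
j=3: arr[3]=1 ≤ 1 → i=1, swap arr[1],arr[3] → [1,1,2,2,2,2,2,1,2,2,1,1]
j=4: arr[4]=2 > 1 → no swap
j=5: arr[5]=2 > 1 → no swap
j=6: arr[6]=2 > 1 → no swap
j=7: arr[7]=1 ≤ 1 → i=2, swap arr[2],arr[7] → [1,1,1,2,2,2,2,2,2,2,1,1]
j=8: arr[8]=2 > 1 → no swap
j=9: arr[9]=2 > 1 → no swap
j=10: arr[10]=1 ≤ 1 → i=3, swap arr[3],arr[10] → [1,1,1,1,2,2,2,2,2,2,2,1]
final swap arr[4],arr[11] → [1,1,1,1,1,2,2,2,2,2,2,2]; return 4
p = 4; k-1 = 0 < 4 ⇒ left

4; left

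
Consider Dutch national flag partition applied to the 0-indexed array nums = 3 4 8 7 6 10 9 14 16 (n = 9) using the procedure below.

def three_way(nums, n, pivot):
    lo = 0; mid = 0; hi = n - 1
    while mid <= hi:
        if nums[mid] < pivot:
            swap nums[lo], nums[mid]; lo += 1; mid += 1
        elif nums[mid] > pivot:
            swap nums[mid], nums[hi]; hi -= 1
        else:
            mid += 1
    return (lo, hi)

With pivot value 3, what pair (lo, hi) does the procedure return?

(0, 0)

pivot = 3; lo=0, mid=0, hi=8
nums[mid]=3=3: mid=1
nums[mid]=4>3: swap nums[1],nums[8]; hi=7 → 3 16 8 7 6 10 9 14 4
nums[mid]=16>3: swap nums[1],nums[7]; hi=6 → 3 14 8 7 6 10 9 16 4
nums[mid]=14>3: swap nums[1],nums[6]; hi=5 → 3 9 8 7 6 10 14 16 4
nums[mid]=9>3: swap nums[1],nums[5]; hi=4 → 3 10 8 7 6 9 14 16 4
nums[mid]=10>3: swap nums[1],nums[4]; hi=3 → 3 6 8 7 10 9 14 16 4
nums[mid]=6>3: swap nums[1],nums[3]; hi=2 → 3 7 8 6 10 9 14 16 4
nums[mid]=7>3: swap nums[1],nums[2]; hi=1 → 3 8 7 6 10 9 14 16 4
nums[mid]=8>3: swap nums[1],nums[1]; hi=0 → 3 8 7 6 10 9 14 16 4
end: lo=0, hi=0; nums = 3 8 7 6 10 9 14 16 4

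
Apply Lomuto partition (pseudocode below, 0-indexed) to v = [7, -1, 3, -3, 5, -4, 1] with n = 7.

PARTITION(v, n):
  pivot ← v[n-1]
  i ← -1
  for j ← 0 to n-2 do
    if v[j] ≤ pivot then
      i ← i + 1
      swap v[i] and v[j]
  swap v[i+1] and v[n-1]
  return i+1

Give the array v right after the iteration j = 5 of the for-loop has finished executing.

[-1, -3, -4, 7, 5, 3, 1]

pivot = v[6] = 1; i = -1
j=0: v[0]=7 > 1 → no swap
j=1: v[1]=-1 ≤ 1 → i=0, swap v[0],v[1] → [-1, 7, 3, -3, 5, -4, 1]
j=2: v[2]=3 > 1 → no swap
j=3: v[3]=-3 ≤ 1 → i=1, swap v[1],v[3] → [-1, -3, 3, 7, 5, -4, 1]
j=4: v[4]=5 > 1 → no swap
j=5: v[5]=-4 ≤ 1 → i=2, swap v[2],v[5] → [-1, -3, -4, 7, 5, 3, 1]
(after j=5) v = [-1, -3, -4, 7, 5, 3, 1]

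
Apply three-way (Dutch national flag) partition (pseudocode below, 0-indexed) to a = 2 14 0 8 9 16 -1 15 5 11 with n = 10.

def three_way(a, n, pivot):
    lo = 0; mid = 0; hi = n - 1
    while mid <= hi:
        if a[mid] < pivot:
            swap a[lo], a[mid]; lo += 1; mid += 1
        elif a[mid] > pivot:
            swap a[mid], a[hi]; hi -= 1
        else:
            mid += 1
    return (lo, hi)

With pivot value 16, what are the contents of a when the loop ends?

2 14 0 8 9 -1 15 5 11 16

lo=0 mid=0 hi=9
2<16: swap(0,0), lo=1 mid=1 ⇒ 2 14 0 8 9 16 -1 15 5 11
14<16: swap(1,1), lo=2 mid=2 ⇒ 2 14 0 8 9 16 -1 15 5 11
0<16: swap(2,2), lo=3 mid=3 ⇒ 2 14 0 8 9 16 -1 15 5 11
8<16: swap(3,3), lo=4 mid=4 ⇒ 2 14 0 8 9 16 -1 15 5 11
9<16: swap(4,4), lo=5 mid=5 ⇒ 2 14 0 8 9 16 -1 15 5 11
16=16: mid=6
-1<16: swap(5,6), lo=6 mid=7 ⇒ 2 14 0 8 9 -1 16 15 5 11
15<16: swap(6,7), lo=7 mid=8 ⇒ 2 14 0 8 9 -1 15 16 5 11
5<16: swap(7,8), lo=8 mid=9 ⇒ 2 14 0 8 9 -1 15 5 16 11
11<16: swap(8,9), lo=9 mid=10 ⇒ 2 14 0 8 9 -1 15 5 11 16
done. lo=9 hi=9; a=2 14 0 8 9 -1 15 5 11 16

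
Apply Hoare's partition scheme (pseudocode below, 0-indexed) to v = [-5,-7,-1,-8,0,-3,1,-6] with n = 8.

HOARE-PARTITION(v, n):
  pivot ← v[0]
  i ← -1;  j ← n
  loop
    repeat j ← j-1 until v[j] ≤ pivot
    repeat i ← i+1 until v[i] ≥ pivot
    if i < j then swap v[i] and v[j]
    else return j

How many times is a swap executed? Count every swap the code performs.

2

pivot = v[0] = -5; i = -1, j = 8
j→7 (v[7]=-6≤-5), i→0 (v[0]=-5≥-5); i<j, swap → [-6,-7,-1,-8,0,-3,1,-5]
j→3 (v[3]=-8≤-5), i→2 (v[2]=-1≥-5); i<j, swap → [-6,-7,-8,-1,0,-3,1,-5]
j→2, i→3; i≥j, return j=2. v = [-6,-7,-8,-1,0,-3,1,-5]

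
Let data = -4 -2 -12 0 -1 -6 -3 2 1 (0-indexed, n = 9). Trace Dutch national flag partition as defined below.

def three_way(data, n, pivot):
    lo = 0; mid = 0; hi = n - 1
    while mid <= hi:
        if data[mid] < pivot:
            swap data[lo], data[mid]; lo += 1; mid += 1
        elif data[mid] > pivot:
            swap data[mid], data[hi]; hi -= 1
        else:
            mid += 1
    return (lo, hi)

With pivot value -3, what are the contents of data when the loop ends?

-4 -12 -6 -3 -1 0 2 1 -2

pivot = -3; lo=0, mid=0, hi=8
data[mid]=-4<-3: swap data[0],data[0]; lo=1,mid=1 → -4 -2 -12 0 -1 -6 -3 2 1
data[mid]=-2>-3: swap data[1],data[8]; hi=7 → -4 1 -12 0 -1 -6 -3 2 -2
data[mid]=1>-3: swap data[1],data[7]; hi=6 → -4 2 -12 0 -1 -6 -3 1 -2
data[mid]=2>-3: swap data[1],data[6]; hi=5 → -4 -3 -12 0 -1 -6 2 1 -2
data[mid]=-3=-3: mid=2
data[mid]=-12<-3: swap data[1],data[2]; lo=2,mid=3 → -4 -12 -3 0 -1 -6 2 1 -2
data[mid]=0>-3: swap data[3],data[5]; hi=4 → -4 -12 -3 -6 -1 0 2 1 -2
data[mid]=-6<-3: swap data[2],data[3]; lo=3,mid=4 → -4 -12 -6 -3 -1 0 2 1 -2
data[mid]=-1>-3: swap data[4],data[4]; hi=3 → -4 -12 -6 -3 -1 0 2 1 -2
end: lo=3, hi=3; data = -4 -12 -6 -3 -1 0 2 1 -2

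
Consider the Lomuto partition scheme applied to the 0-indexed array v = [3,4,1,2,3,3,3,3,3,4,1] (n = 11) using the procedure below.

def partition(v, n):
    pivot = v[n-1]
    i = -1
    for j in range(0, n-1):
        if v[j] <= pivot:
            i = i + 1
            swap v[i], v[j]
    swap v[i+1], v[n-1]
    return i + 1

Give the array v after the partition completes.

pivot = v[10] = 1; i = -1
j=0: v[0]=3 > 1 → no swap
j=1: v[1]=4 > 1 → no swap
j=2: v[2]=1 ≤ 1 → i=0, swap v[0],v[2] → [1,4,3,2,3,3,3,3,3,4,1]
j=3: v[3]=2 > 1 → no swap
j=4: v[4]=3 > 1 → no swap
j=5: v[5]=3 > 1 → no swap
j=6: v[6]=3 > 1 → no swap
j=7: v[7]=3 > 1 → no swap
j=8: v[8]=3 > 1 → no swap
j=9: v[9]=4 > 1 → no swap
final swap v[1],v[10] → [1,1,3,2,3,3,3,3,3,4,4]; return 1

[1,1,3,2,3,3,3,3,3,4,4]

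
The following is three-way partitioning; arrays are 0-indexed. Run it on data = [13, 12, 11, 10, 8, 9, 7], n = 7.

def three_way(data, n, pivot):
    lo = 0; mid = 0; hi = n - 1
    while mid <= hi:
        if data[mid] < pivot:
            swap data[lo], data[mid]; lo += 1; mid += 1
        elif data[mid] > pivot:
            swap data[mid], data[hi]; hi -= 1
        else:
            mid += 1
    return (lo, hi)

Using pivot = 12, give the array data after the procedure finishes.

[7, 11, 10, 8, 9, 12, 13]

lo=0 mid=0 hi=6
13>12: swap(0,6), hi=5 ⇒ [7, 12, 11, 10, 8, 9, 13]
7<12: swap(0,0), lo=1 mid=1 ⇒ [7, 12, 11, 10, 8, 9, 13]
12=12: mid=2
11<12: swap(1,2), lo=2 mid=3 ⇒ [7, 11, 12, 10, 8, 9, 13]
10<12: swap(2,3), lo=3 mid=4 ⇒ [7, 11, 10, 12, 8, 9, 13]
8<12: swap(3,4), lo=4 mid=5 ⇒ [7, 11, 10, 8, 12, 9, 13]
9<12: swap(4,5), lo=5 mid=6 ⇒ [7, 11, 10, 8, 9, 12, 13]
done. lo=5 hi=5; data=[7, 11, 10, 8, 9, 12, 13]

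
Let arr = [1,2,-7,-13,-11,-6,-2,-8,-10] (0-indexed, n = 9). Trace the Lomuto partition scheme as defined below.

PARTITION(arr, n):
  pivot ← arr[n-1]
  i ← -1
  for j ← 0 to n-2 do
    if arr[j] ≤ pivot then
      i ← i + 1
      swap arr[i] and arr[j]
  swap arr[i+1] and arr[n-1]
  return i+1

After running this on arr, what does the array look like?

pivot = arr[8] = -10; i = -1
j=0: arr[0]=1 > -10 → no swap
j=1: arr[1]=2 > -10 → no swap
j=2: arr[2]=-7 > -10 → no swap
j=3: arr[3]=-13 ≤ -10 → i=0, swap arr[0],arr[3] → [-13,2,-7,1,-11,-6,-2,-8,-10]
j=4: arr[4]=-11 ≤ -10 → i=1, swap arr[1],arr[4] → [-13,-11,-7,1,2,-6,-2,-8,-10]
j=5: arr[5]=-6 > -10 → no swap
j=6: arr[6]=-2 > -10 → no swap
j=7: arr[7]=-8 > -10 → no swap
final swap arr[2],arr[8] → [-13,-11,-10,1,2,-6,-2,-8,-7]; return 2

[-13,-11,-10,1,2,-6,-2,-8,-7]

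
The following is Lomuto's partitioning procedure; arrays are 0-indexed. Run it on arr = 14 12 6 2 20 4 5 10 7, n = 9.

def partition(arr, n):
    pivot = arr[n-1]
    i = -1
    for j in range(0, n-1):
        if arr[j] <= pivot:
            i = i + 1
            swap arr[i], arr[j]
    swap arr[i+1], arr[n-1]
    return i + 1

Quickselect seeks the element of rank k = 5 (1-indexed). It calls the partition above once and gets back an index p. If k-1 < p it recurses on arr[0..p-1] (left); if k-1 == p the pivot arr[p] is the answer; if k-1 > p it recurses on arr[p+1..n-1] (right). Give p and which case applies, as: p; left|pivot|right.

4; pivot

pivot = arr[8] = 7; i = -1
j=0: arr[0]=14 > 7 → no swap
j=1: arr[1]=12 > 7 → no swap
j=2: arr[2]=6 ≤ 7 → i=0, swap arr[0],arr[2] → 6 12 14 2 20 4 5 10 7
j=3: arr[3]=2 ≤ 7 → i=1, swap arr[1],arr[3] → 6 2 14 12 20 4 5 10 7
j=4: arr[4]=20 > 7 → no swap
j=5: arr[5]=4 ≤ 7 → i=2, swap arr[2],arr[5] → 6 2 4 12 20 14 5 10 7
j=6: arr[6]=5 ≤ 7 → i=3, swap arr[3],arr[6] → 6 2 4 5 20 14 12 10 7
j=7: arr[7]=10 > 7 → no swap
final swap arr[4],arr[8] → 6 2 4 5 7 14 12 10 20; return 4
p = 4; k-1 = 4 == 4 ⇒ pivot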